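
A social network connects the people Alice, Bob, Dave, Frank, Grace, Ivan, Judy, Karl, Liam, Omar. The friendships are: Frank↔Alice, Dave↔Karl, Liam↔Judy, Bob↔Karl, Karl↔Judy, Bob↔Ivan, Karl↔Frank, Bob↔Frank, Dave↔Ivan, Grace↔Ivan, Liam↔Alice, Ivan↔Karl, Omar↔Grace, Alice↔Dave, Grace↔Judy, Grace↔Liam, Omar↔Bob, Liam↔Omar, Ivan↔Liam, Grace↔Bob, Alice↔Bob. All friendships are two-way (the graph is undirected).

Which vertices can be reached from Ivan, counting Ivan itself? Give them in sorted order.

Start at Ivan.
Its neighbours: Bob, Dave, Grace, Karl, Liam.
Then their neighbours: Alice, Frank, Judy, Omar.
Every vertex is now reached.

Alice, Bob, Dave, Frank, Grace, Ivan, Judy, Karl, Liam, Omar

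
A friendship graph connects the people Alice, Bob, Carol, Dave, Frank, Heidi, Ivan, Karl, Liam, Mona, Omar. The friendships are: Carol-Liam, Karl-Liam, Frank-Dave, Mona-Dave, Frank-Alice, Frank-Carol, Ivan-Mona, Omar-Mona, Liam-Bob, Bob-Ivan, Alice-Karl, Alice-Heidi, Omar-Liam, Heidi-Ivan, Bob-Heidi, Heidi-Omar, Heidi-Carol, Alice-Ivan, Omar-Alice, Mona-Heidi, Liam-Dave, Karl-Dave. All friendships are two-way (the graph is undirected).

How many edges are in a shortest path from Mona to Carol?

2

Distance 0: Mona.
Distance 1: Dave, Heidi, Ivan, Omar.
Distance 2: Alice, Bob, Carol, Frank, Karl, Liam — contains Carol.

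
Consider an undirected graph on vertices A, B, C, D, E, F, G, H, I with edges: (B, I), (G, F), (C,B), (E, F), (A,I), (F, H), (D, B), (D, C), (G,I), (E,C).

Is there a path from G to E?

Yes

Explore from G.
Distance 1: reach F, I.
Distance 2: reach A, B, E, H.
Found E.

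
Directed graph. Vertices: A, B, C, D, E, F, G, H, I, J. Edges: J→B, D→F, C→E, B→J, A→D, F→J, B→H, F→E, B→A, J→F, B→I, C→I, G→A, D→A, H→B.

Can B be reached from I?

I has no outgoing edges, so nothing is reachable from it.

No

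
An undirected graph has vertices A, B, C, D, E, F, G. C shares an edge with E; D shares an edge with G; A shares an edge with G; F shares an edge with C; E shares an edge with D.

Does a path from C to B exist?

No

Explore from C.
Distance 1: reach E, F.
Distance 2: reach D.
Distance 3: reach G.
Distance 4: reach A.
The search is exhausted without reaching B; it lies in a different component.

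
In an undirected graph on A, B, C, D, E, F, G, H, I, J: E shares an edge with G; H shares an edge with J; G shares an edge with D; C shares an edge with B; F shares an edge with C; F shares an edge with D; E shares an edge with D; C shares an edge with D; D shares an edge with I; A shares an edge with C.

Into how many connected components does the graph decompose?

From A: component {A, B, C, D, E, F, G, I}.
From H: component {H, J}.
That's 2 components.

2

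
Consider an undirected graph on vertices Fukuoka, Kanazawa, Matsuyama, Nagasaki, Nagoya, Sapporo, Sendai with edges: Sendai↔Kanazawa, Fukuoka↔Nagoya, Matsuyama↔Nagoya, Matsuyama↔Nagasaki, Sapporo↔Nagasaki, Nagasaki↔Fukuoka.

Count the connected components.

2

From Fukuoka: component {Fukuoka, Matsuyama, Nagasaki, Nagoya, Sapporo}.
From Kanazawa: component {Kanazawa, Sendai}.
That's 2 components.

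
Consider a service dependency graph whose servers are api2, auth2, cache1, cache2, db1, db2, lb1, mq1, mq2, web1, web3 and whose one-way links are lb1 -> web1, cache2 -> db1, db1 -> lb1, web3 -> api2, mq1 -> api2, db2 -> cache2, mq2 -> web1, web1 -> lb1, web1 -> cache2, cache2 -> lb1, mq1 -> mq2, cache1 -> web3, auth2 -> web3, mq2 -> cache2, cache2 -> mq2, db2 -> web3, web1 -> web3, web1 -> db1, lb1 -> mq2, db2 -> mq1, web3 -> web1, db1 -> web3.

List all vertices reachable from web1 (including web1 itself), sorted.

Start at web1.
Its neighbours: cache2, db1, lb1, web3.
Then their neighbours: api2, mq2.
Nothing further is reachable.

api2, cache2, db1, lb1, mq2, web1, web3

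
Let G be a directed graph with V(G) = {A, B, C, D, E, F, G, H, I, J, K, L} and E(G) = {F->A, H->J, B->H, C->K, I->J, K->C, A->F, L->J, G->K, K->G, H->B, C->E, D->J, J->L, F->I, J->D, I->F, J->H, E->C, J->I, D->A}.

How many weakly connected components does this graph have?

From A: component {A, B, D, F, H, I, J, L}.
From C: component {C, E, G, K}.
That's 2 components.

2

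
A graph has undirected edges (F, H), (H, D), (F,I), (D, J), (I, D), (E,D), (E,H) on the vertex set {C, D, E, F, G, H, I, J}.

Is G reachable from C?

No

C has no edges, so nothing is reachable from it.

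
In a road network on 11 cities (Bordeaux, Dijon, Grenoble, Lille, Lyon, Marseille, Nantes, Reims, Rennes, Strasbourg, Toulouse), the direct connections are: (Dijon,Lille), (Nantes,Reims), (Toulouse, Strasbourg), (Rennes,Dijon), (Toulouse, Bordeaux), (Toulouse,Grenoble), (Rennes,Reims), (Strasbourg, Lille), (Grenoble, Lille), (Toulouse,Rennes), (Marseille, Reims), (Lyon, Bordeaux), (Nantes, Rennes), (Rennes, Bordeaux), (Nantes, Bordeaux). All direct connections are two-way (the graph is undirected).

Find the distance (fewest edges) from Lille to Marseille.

4

Distance 0: Lille.
Distance 1: Dijon, Grenoble, Strasbourg.
Distance 2: Rennes, Toulouse.
Distance 3: Bordeaux, Nantes, Reims.
Distance 4: Lyon, Marseille — contains Marseille.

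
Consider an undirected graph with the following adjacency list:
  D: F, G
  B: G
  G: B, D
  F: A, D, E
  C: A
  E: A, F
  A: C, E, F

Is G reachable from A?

Explore from A.
Distance 1: reach C, E, F.
Distance 2: reach D.
Distance 3: reach G.
Found G.

Yes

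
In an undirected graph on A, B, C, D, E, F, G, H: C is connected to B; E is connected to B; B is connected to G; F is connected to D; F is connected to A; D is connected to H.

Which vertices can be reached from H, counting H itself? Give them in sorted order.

A, D, F, H

Start at H.
Its neighbours: D.
Then their neighbours: F.
Then next layer: A.
Nothing further is reachable.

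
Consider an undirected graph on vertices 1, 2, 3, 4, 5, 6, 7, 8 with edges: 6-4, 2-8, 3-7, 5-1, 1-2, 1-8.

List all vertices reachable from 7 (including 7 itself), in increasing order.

3, 7

Start at 7.
Its neighbours: 3.
Nothing further is reachable.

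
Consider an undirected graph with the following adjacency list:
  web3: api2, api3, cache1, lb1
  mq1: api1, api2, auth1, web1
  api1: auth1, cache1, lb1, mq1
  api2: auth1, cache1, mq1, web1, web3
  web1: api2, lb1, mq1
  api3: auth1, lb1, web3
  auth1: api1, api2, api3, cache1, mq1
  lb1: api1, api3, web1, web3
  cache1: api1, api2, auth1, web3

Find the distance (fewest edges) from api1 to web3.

Distance 0: api1.
Distance 1: auth1, cache1, lb1, mq1.
Distance 2: api2, api3, web1, web3 — contains web3.

2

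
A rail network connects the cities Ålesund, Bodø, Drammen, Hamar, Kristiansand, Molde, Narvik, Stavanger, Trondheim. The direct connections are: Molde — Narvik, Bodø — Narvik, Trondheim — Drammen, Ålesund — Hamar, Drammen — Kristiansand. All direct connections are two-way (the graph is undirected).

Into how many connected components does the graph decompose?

4

From Ålesund: component {Ålesund, Hamar}.
From Bodø: component {Bodø, Molde, Narvik}.
From Drammen: component {Drammen, Kristiansand, Trondheim}.
From Stavanger: component {Stavanger}.
That's 4 components.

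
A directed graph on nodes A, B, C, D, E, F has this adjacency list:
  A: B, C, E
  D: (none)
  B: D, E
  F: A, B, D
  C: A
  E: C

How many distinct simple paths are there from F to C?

F→A→B→E→C
F→A→C
F→A→E→C
F→B→E→C

4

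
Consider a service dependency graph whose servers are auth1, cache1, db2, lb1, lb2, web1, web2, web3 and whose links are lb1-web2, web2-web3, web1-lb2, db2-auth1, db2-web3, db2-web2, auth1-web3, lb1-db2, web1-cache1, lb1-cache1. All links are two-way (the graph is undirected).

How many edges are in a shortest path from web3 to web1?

4

Distance 0: web3.
Distance 1: auth1, db2, web2.
Distance 2: lb1.
Distance 3: cache1.
Distance 4: web1 — contains web1.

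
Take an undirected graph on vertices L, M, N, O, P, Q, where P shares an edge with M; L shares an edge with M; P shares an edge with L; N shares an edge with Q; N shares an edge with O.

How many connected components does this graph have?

From L: component {L, M, P}.
From N: component {N, O, Q}.
That's 2 components.

2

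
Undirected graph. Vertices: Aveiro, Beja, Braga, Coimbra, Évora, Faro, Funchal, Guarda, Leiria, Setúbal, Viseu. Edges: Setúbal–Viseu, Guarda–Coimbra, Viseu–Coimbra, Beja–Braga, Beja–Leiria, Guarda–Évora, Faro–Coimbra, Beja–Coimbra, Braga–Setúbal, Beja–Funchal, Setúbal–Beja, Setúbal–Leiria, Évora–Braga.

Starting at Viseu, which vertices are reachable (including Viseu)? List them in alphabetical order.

Beja, Braga, Coimbra, Évora, Faro, Funchal, Guarda, Leiria, Setúbal, Viseu

Start at Viseu.
Its neighbours: Coimbra, Setúbal.
Then their neighbours: Beja, Braga, Faro, Guarda, Leiria.
Then next layer: Évora, Funchal.
Nothing further is reachable.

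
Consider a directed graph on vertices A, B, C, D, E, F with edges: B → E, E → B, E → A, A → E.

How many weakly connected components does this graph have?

4

From A: component {A, B, E}.
From C: component {C}.
From D: component {D}.
From F: component {F}.
That's 4 components.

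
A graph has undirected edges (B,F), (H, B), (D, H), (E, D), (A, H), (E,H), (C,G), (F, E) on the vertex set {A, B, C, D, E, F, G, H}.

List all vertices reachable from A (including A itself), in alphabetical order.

Start at A.
Its neighbours: H.
Then their neighbours: B, D, E.
Then next layer: F.
Nothing further is reachable.

A, B, D, E, F, H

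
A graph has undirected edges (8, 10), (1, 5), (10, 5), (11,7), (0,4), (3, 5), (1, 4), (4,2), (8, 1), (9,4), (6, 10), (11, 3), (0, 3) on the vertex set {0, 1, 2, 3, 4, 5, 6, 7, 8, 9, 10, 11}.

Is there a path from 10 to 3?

Explore from 10.
Distance 1: reach 5, 6, 8.
Distance 2: reach 1, 3.
Found 3.

Yes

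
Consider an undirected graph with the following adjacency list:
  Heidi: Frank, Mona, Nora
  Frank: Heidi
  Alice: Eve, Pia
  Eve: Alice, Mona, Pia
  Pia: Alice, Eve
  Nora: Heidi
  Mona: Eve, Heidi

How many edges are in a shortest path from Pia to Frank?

4

Distance 0: Pia.
Distance 1: Alice, Eve.
Distance 2: Mona.
Distance 3: Heidi.
Distance 4: Frank, Nora — contains Frank.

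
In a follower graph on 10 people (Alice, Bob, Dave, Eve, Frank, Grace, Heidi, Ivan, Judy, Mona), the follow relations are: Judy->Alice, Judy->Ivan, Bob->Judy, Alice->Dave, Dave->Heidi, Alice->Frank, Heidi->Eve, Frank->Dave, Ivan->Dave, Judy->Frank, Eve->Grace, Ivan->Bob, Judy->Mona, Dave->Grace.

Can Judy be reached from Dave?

No

Explore from Dave.
Distance 1: reach Grace, Heidi.
Distance 2: reach Eve.
The search from Dave is exhausted; no directed path reaches Judy.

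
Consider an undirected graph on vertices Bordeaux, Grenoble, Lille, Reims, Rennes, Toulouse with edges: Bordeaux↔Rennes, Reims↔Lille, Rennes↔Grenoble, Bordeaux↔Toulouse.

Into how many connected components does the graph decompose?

2

From Bordeaux: component {Bordeaux, Grenoble, Rennes, Toulouse}.
From Lille: component {Lille, Reims}.
That's 2 components.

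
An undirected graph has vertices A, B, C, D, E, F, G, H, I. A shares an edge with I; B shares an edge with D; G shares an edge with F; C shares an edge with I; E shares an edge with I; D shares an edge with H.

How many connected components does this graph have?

From A: component {A, C, E, I}.
From B: component {B, D, H}.
From F: component {F, G}.
That's 3 components.

3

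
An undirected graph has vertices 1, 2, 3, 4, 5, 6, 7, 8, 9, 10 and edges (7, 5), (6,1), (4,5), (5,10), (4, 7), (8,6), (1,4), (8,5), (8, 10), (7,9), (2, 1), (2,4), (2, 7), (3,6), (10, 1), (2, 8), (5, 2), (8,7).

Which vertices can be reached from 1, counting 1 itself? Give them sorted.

Start at 1.
Its neighbours: 2, 4, 6, 10.
Then their neighbours: 3, 5, 7, 8.
Then next layer: 9.
Every vertex is now reached.

1, 2, 3, 4, 5, 6, 7, 8, 9, 10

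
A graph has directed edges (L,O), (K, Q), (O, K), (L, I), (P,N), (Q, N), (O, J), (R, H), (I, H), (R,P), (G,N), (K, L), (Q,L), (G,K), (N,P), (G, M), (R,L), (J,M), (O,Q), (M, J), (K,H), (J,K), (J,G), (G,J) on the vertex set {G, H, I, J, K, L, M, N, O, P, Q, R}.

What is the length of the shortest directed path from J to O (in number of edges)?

Distance 0: J.
Distance 1: G, K, M.
Distance 2: H, L, N, Q.
Distance 3: I, O, P — contains O.

3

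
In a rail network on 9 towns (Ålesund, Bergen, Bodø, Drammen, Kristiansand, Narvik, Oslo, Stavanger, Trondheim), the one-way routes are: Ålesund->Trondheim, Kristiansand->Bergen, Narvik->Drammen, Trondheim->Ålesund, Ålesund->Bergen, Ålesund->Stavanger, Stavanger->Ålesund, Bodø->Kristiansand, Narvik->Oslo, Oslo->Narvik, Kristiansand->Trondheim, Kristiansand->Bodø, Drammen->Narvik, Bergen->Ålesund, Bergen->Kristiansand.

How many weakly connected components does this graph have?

2

From Ålesund: component {Ålesund, Bergen, Bodø, Kristiansand, Stavanger, Trondheim}.
From Drammen: component {Drammen, Narvik, Oslo}.
That's 2 components.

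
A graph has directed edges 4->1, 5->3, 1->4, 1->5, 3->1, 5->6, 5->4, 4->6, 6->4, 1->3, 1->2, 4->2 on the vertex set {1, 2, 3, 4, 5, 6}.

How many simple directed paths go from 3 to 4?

3

3→1→4
3→1→5→4
3→1→5→6→4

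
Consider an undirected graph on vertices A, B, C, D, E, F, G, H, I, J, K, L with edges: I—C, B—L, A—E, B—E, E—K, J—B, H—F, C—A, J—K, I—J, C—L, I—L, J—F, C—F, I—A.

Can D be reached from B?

Explore from B.
Distance 1: reach E, J, L.
Distance 2: reach A, C, F, I, K.
Distance 3: reach H.
The search is exhausted without reaching D; it lies in a different component.

No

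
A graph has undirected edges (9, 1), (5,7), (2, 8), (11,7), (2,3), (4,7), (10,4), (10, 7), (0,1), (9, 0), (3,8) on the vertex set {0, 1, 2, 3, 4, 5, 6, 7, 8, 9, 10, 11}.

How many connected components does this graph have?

From 0: component {0, 1, 9}.
From 2: component {2, 3, 8}.
From 4: component {4, 5, 7, 10, 11}.
From 6: component {6}.
That's 4 components.

4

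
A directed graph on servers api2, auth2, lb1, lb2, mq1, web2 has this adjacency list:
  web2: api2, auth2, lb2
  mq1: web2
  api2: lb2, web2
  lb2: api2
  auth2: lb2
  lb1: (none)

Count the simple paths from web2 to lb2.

3

web2→api2→lb2
web2→auth2→lb2
web2→lb2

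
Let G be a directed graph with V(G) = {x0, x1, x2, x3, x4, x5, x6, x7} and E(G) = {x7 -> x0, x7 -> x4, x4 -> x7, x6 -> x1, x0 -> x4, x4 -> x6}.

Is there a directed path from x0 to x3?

Explore from x0.
Distance 1: reach x4.
Distance 2: reach x6, x7.
Distance 3: reach x1.
The search from x0 is exhausted; no directed path reaches x3.

No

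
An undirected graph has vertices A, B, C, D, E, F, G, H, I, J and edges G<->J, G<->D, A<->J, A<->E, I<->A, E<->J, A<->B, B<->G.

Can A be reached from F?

No

F has no edges, so nothing is reachable from it.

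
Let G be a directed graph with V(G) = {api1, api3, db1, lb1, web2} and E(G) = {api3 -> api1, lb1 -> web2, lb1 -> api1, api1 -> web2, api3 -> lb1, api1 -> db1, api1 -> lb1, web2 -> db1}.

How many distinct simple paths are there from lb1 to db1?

lb1→api1→db1
lb1→api1→web2→db1
lb1→web2→db1

3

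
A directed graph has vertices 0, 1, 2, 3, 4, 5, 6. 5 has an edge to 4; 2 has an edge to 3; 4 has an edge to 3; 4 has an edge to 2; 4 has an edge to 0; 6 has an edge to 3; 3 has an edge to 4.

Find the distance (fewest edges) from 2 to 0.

Distance 0: 2.
Distance 1: 3.
Distance 2: 4.
Distance 3: 0 — contains 0.

3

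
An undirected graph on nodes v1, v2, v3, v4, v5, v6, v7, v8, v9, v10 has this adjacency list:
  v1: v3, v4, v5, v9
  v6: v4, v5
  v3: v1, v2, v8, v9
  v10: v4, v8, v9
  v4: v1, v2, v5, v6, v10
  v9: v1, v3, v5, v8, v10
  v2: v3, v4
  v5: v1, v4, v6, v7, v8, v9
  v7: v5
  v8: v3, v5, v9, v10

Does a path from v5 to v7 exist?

Explore from v5.
Distance 1: reach v1, v4, v6, v7, v8, v9.
Found v7.

Yes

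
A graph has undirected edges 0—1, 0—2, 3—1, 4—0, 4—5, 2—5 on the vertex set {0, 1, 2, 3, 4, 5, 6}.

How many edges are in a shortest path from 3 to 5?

Distance 0: 3.
Distance 1: 1.
Distance 2: 0.
Distance 3: 2, 4.
Distance 4: 5 — contains 5.

4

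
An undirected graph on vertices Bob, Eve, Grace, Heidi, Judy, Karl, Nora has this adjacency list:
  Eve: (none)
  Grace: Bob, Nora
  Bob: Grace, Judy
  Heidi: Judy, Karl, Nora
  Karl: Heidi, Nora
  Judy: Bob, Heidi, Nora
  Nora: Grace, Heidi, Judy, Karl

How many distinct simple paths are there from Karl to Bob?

7

Karl–Heidi–Judy–Bob
Karl–Heidi–Judy–Nora–Grace–Bob
Karl–Heidi–Nora–Grace–Bob
Karl–Heidi–Nora–Judy–Bob
Karl–Nora–Grace–Bob
Karl–Nora–Heidi–Judy–Bob
Karl–Nora–Judy–Bob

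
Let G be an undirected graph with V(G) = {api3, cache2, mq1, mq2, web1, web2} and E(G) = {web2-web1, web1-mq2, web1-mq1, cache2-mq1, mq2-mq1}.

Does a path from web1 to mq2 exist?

Yes

Explore from web1.
Distance 1: reach mq1, mq2, web2.
Found mq2.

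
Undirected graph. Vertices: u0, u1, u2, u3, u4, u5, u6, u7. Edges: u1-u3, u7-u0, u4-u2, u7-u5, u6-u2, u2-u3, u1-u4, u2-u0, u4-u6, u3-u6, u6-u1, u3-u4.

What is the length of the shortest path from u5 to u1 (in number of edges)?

5

Distance 0: u5.
Distance 1: u7.
Distance 2: u0.
Distance 3: u2.
Distance 4: u3, u4, u6.
Distance 5: u1 — contains u1.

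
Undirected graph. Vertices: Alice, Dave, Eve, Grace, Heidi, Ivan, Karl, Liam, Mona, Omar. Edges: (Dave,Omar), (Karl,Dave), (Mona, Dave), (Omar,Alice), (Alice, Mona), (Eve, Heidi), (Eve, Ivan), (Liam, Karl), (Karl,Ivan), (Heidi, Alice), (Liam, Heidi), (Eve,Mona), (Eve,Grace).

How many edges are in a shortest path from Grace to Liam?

3

Distance 0: Grace.
Distance 1: Eve.
Distance 2: Heidi, Ivan, Mona.
Distance 3: Alice, Dave, Karl, Liam — contains Liam.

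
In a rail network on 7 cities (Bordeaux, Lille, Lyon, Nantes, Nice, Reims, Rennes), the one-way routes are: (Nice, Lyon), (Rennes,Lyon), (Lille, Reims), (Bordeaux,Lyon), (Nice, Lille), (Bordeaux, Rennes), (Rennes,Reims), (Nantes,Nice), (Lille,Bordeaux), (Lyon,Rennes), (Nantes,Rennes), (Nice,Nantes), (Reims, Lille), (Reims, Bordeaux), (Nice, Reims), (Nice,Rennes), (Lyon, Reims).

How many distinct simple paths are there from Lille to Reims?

5

Lille→Bordeaux→Lyon→Reims
Lille→Bordeaux→Lyon→Rennes→Reims
Lille→Bordeaux→Rennes→Lyon→Reims
Lille→Bordeaux→Rennes→Reims
Lille→Reims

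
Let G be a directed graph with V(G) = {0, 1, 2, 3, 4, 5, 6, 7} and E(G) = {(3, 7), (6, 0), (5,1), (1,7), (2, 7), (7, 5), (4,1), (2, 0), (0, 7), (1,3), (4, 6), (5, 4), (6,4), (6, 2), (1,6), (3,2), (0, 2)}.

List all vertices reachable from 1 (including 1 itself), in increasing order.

Start at 1.
Its neighbours: 3, 6, 7.
Then their neighbours: 0, 2, 4, 5.
Every vertex is now reached.

0, 1, 2, 3, 4, 5, 6, 7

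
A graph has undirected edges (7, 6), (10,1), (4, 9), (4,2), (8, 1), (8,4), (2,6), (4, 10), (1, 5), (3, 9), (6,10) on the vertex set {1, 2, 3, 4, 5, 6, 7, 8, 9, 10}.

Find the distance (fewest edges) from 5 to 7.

Distance 0: 5.
Distance 1: 1.
Distance 2: 8, 10.
Distance 3: 4, 6.
Distance 4: 2, 7, 9 — contains 7.

4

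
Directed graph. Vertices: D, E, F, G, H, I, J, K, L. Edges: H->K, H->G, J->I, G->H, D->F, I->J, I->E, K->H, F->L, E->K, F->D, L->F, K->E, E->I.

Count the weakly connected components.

2

From D: component {D, F, L}.
From E: component {E, G, H, I, J, K}.
That's 2 components.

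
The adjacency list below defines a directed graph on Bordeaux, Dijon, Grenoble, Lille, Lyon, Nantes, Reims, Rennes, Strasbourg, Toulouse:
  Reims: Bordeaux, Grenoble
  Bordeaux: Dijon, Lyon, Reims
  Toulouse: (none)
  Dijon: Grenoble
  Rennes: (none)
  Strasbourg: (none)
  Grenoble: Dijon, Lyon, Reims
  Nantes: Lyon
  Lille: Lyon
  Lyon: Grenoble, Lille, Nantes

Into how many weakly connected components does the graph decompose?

From Bordeaux: component {Bordeaux, Dijon, Grenoble, Lille, Lyon, Nantes, Reims}.
From Rennes: component {Rennes}.
From Strasbourg: component {Strasbourg}.
From Toulouse: component {Toulouse}.
That's 4 components.

4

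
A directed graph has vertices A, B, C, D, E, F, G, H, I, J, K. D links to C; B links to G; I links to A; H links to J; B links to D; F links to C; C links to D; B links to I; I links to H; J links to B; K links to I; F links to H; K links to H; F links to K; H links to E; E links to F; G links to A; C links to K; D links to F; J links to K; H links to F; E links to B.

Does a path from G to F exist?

No

Explore from G.
Distance 1: reach A.
The search from G is exhausted; no directed path reaches F.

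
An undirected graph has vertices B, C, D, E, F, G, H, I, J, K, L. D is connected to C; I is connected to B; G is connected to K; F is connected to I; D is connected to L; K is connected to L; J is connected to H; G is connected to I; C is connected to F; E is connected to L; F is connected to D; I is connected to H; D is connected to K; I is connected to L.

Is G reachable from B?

Yes

Explore from B.
Distance 1: reach I.
Distance 2: reach F, G, H, L.
Found G.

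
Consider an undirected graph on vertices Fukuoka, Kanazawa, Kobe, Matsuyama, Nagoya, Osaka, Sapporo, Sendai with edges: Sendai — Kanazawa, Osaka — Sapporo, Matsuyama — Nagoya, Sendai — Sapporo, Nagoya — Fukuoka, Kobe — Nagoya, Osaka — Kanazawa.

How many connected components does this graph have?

2

From Fukuoka: component {Fukuoka, Kobe, Matsuyama, Nagoya}.
From Kanazawa: component {Kanazawa, Osaka, Sapporo, Sendai}.
That's 2 components.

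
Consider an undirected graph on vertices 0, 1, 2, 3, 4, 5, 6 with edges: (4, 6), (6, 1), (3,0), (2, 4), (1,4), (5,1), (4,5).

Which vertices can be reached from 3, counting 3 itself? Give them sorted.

Start at 3.
Its neighbours: 0.
Nothing further is reachable.

0, 3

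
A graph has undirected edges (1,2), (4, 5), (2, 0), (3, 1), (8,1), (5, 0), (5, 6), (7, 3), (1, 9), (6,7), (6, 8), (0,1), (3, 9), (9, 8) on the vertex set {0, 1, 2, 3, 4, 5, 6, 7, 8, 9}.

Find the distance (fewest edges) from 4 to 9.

4

Distance 0: 4.
Distance 1: 5.
Distance 2: 0, 6.
Distance 3: 1, 2, 7, 8.
Distance 4: 3, 9 — contains 9.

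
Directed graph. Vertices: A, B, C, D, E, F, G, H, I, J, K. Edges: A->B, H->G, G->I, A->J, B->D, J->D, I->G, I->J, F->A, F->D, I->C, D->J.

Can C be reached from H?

Explore from H.
Distance 1: reach G.
Distance 2: reach I.
Distance 3: reach C, J.
Found C.

Yes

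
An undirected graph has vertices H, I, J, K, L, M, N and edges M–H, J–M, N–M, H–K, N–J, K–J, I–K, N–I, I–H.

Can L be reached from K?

No

Explore from K.
Distance 1: reach H, I, J.
Distance 2: reach M, N.
The search is exhausted without reaching L; it lies in a different component.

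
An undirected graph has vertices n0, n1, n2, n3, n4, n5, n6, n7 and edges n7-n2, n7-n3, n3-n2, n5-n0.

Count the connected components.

From n0: component {n0, n5}.
From n1: component {n1}.
From n2: component {n2, n3, n7}.
From n4: component {n4}.
From n6: component {n6}.
That's 5 components.

5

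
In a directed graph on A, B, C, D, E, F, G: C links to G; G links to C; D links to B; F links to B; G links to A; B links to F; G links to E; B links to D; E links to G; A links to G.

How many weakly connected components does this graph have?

From A: component {A, C, E, G}.
From B: component {B, D, F}.
That's 2 components.

2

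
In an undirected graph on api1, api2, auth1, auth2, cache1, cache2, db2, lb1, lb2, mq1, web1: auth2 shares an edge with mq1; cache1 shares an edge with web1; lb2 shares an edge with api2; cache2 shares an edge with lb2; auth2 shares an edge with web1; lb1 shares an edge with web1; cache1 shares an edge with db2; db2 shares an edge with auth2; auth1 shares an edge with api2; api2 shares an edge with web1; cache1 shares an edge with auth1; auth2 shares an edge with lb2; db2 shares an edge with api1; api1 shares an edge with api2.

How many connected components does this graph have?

From api1: component {api1, api2, auth1, auth2, cache1, cache2, db2, lb1, lb2, mq1, web1}.
That's 1 component.

1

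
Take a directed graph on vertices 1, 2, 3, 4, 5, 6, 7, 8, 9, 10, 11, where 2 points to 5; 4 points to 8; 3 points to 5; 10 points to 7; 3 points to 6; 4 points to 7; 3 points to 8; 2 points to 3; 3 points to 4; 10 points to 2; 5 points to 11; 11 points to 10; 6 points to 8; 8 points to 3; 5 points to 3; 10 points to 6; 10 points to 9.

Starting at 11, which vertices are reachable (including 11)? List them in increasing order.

Start at 11.
Its neighbours: 10.
Then their neighbours: 2, 6, 7, 9.
Then next layer: 3, 5, 8.
Then next layer: 4.
Nothing further is reachable.

2, 3, 4, 5, 6, 7, 8, 9, 10, 11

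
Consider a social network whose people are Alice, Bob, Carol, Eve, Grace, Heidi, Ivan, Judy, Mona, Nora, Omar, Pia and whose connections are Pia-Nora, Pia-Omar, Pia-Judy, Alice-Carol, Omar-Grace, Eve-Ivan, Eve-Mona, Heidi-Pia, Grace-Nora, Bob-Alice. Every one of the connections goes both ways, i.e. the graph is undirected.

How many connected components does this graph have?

From Alice: component {Alice, Bob, Carol}.
From Eve: component {Eve, Ivan, Mona}.
From Grace: component {Grace, Heidi, Judy, Nora, Omar, Pia}.
That's 3 components.

3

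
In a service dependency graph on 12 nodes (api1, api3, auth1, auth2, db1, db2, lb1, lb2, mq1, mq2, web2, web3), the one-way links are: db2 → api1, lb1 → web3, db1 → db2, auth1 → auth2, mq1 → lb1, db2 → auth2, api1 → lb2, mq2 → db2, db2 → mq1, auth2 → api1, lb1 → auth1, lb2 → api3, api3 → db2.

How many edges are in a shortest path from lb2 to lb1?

4

Distance 0: lb2.
Distance 1: api3.
Distance 2: db2.
Distance 3: api1, auth2, mq1.
Distance 4: lb1 — contains lb1.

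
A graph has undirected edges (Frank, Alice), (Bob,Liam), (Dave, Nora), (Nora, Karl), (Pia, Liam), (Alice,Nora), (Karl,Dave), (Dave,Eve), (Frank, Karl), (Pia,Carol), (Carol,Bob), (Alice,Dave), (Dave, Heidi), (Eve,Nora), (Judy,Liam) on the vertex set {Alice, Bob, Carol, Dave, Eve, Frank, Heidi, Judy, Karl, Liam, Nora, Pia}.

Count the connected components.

2

From Alice: component {Alice, Dave, Eve, Frank, Heidi, Karl, Nora}.
From Bob: component {Bob, Carol, Judy, Liam, Pia}.
That's 2 components.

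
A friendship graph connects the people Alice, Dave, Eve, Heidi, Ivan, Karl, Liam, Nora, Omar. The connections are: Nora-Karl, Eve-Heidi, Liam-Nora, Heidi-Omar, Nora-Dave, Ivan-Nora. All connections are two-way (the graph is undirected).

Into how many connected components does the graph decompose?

From Alice: component {Alice}.
From Dave: component {Dave, Ivan, Karl, Liam, Nora}.
From Eve: component {Eve, Heidi, Omar}.
That's 3 components.

3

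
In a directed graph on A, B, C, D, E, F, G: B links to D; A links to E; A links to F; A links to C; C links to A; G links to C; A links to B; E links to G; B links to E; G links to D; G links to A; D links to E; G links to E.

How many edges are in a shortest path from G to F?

2

Distance 0: G.
Distance 1: A, C, D, E.
Distance 2: B, F — contains F.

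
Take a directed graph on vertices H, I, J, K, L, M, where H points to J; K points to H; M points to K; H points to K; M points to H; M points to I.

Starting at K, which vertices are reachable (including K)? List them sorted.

H, J, K

Start at K.
Its neighbours: H.
Then their neighbours: J.
Nothing further is reachable.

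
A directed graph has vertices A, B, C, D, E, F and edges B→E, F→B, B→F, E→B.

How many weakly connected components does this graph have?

From A: component {A}.
From B: component {B, E, F}.
From C: component {C}.
From D: component {D}.
That's 4 components.

4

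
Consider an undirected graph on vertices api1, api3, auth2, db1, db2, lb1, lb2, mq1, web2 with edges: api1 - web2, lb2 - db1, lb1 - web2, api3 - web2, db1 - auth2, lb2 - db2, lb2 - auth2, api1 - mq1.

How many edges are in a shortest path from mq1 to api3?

3

Distance 0: mq1.
Distance 1: api1.
Distance 2: web2.
Distance 3: api3, lb1 — contains api3.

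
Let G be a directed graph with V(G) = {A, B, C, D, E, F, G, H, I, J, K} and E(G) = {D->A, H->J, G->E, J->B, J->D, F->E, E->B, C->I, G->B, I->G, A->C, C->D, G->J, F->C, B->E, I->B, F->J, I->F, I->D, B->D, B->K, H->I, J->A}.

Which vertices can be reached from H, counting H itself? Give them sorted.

A, B, C, D, E, F, G, H, I, J, K

Start at H.
Its neighbours: I, J.
Then their neighbours: A, B, D, F, G.
Then next layer: C, E, K.
Every vertex is now reached.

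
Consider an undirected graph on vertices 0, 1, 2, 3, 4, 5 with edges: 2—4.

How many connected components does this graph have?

5

From 0: component {0}.
From 1: component {1}.
From 2: component {2, 4}.
From 3: component {3}.
From 5: component {5}.
That's 5 components.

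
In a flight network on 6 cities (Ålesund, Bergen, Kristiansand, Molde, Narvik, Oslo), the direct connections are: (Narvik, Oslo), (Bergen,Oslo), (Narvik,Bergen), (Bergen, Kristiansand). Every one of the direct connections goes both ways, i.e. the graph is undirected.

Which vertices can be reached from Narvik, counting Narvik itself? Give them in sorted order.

Start at Narvik.
Its neighbours: Bergen, Oslo.
Then their neighbours: Kristiansand.
Nothing further is reachable.

Bergen, Kristiansand, Narvik, Oslo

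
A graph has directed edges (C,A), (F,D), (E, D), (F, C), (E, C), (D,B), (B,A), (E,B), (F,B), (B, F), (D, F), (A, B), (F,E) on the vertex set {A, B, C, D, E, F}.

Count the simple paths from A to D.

2

A→B→F→D
A→B→F→E→D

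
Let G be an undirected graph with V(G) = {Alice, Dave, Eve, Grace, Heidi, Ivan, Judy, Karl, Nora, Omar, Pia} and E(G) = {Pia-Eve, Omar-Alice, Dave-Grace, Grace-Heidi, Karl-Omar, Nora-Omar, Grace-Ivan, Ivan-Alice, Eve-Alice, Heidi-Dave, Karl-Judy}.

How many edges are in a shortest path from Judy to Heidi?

6

Distance 0: Judy.
Distance 1: Karl.
Distance 2: Omar.
Distance 3: Alice, Nora.
Distance 4: Eve, Ivan.
Distance 5: Grace, Pia.
Distance 6: Dave, Heidi — contains Heidi.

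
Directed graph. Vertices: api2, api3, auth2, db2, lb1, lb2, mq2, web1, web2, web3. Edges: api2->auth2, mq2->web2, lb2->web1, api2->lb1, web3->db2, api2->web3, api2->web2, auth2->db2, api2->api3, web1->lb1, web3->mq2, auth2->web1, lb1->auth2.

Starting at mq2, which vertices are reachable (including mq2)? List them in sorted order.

mq2, web2

Start at mq2.
Its neighbours: web2.
Nothing further is reachable.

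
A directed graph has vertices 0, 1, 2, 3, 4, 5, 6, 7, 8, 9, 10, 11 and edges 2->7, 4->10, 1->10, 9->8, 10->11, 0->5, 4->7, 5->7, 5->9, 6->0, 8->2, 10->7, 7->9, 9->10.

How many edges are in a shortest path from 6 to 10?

4

Distance 0: 6.
Distance 1: 0.
Distance 2: 5.
Distance 3: 7, 9.
Distance 4: 8, 10 — contains 10.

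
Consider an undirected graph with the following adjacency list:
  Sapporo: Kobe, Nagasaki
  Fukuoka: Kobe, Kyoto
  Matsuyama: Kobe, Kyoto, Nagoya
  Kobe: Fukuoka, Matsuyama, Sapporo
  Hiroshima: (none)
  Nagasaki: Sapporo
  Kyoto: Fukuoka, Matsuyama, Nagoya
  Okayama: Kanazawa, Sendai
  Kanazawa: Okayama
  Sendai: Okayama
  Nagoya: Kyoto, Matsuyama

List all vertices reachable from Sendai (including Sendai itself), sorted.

Kanazawa, Okayama, Sendai

Start at Sendai.
Its neighbours: Okayama.
Then their neighbours: Kanazawa.
Nothing further is reachable.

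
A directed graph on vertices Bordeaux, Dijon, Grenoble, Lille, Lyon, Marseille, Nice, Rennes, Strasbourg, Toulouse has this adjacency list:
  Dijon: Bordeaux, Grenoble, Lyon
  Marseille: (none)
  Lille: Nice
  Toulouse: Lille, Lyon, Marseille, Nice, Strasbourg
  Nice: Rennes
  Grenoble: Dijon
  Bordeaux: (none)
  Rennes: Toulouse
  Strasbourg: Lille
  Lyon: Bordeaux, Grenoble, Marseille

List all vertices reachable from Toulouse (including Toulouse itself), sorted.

Start at Toulouse.
Its neighbours: Lille, Lyon, Marseille, Nice, Strasbourg.
Then their neighbours: Bordeaux, Grenoble, Rennes.
Then next layer: Dijon.
Every vertex is now reached.

Bordeaux, Dijon, Grenoble, Lille, Lyon, Marseille, Nice, Rennes, Strasbourg, Toulouse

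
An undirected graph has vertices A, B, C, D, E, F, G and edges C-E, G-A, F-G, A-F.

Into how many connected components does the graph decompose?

4

From A: component {A, F, G}.
From B: component {B}.
From C: component {C, E}.
From D: component {D}.
That's 4 components.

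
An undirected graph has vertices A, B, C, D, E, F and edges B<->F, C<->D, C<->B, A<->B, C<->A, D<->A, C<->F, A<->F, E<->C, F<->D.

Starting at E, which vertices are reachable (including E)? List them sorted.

Start at E.
Its neighbours: C.
Then their neighbours: A, B, D, F.
Every vertex is now reached.

A, B, C, D, E, F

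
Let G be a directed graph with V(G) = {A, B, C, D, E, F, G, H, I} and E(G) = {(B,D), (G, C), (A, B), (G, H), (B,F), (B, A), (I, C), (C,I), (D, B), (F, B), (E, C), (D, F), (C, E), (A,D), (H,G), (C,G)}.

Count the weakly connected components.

2

From A: component {A, B, D, F}.
From C: component {C, E, G, H, I}.
That's 2 components.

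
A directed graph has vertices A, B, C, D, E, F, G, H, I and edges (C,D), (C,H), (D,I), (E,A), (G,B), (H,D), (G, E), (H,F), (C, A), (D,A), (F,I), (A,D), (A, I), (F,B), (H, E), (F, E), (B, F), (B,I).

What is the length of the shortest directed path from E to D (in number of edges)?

2

Distance 0: E.
Distance 1: A.
Distance 2: D, I — contains D.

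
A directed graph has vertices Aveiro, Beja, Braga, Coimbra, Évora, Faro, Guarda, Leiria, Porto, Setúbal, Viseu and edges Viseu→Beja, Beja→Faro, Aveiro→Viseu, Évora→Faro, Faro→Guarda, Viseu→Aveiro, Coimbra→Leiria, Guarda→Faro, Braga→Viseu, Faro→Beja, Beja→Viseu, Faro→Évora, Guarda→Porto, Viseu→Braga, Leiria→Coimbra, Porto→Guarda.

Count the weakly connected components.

From Aveiro: component {Aveiro, Beja, Braga, Évora, Faro, Guarda, Porto, Viseu}.
From Coimbra: component {Coimbra, Leiria}.
From Setúbal: component {Setúbal}.
That's 3 components.

3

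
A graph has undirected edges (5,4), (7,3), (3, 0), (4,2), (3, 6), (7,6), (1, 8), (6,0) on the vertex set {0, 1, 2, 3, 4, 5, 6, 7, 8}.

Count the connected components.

3

From 0: component {0, 3, 6, 7}.
From 1: component {1, 8}.
From 2: component {2, 4, 5}.
That's 3 components.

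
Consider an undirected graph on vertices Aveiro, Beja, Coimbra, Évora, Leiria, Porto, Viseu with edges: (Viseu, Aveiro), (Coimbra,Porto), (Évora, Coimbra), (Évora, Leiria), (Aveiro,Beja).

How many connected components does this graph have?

2

From Aveiro: component {Aveiro, Beja, Viseu}.
From Coimbra: component {Coimbra, Évora, Leiria, Porto}.
That's 2 components.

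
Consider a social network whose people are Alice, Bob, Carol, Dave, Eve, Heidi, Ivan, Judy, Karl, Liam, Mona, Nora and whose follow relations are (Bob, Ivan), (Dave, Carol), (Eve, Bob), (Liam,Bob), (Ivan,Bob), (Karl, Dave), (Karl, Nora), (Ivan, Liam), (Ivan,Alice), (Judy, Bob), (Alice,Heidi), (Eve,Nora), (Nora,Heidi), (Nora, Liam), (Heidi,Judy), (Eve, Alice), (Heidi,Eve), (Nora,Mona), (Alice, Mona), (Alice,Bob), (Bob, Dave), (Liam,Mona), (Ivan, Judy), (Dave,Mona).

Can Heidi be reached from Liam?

Explore from Liam.
Distance 1: reach Bob, Mona.
Distance 2: reach Dave, Ivan.
Distance 3: reach Alice, Carol, Judy.
Distance 4: reach Heidi.
Found Heidi.

Yes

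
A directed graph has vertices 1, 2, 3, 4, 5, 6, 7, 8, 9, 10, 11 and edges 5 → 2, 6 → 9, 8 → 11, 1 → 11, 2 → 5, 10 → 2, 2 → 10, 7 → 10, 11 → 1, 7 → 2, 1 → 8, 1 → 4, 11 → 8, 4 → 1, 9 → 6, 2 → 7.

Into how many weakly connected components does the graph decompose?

4

From 1: component {1, 4, 8, 11}.
From 2: component {2, 5, 7, 10}.
From 3: component {3}.
From 6: component {6, 9}.
That's 4 components.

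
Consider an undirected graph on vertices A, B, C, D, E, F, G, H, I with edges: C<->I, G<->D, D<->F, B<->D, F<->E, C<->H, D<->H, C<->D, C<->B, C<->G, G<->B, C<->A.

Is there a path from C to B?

Explore from C.
Distance 1: reach A, B, D, G, H, I.
Found B.

Yes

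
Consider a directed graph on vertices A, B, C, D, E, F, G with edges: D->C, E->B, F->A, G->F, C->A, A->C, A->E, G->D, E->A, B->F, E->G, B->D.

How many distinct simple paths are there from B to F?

2

B→D→C→A→E→G→F
B→F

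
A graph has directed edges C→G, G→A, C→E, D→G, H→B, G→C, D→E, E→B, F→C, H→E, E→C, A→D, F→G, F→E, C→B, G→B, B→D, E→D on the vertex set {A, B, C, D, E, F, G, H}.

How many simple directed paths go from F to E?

9

F→C→B→D→E
F→C→E
F→C→G→A→D→E
F→C→G→B→D→E
F→E
F→G→A→D→E
F→G→B→D→E
F→G→C→B→D→E
F→G→C→E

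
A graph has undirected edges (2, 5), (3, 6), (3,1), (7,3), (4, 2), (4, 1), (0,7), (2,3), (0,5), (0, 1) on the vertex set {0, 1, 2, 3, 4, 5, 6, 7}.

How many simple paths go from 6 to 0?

6–3–1–0
6–3–1–4–2–5–0
6–3–2–4–1–0
6–3–2–5–0
6–3–7–0

5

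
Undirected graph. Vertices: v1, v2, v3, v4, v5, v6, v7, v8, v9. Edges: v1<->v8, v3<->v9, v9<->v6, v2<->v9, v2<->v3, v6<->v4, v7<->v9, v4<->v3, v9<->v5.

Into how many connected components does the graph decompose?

From v1: component {v1, v8}.
From v2: component {v2, v3, v4, v5, v6, v7, v9}.
That's 2 components.

2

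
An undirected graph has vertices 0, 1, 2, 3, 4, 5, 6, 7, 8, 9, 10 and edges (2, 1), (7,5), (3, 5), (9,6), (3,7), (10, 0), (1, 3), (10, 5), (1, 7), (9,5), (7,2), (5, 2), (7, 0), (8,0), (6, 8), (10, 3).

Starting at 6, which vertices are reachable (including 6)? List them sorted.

Start at 6.
Its neighbours: 8, 9.
Then their neighbours: 0, 5.
Then next layer: 2, 3, 7, 10.
Then next layer: 1.
Nothing further is reachable.

0, 1, 2, 3, 5, 6, 7, 8, 9, 10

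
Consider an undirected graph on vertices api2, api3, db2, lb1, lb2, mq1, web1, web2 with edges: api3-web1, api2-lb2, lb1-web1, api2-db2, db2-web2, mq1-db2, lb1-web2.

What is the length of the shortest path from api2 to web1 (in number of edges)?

4

Distance 0: api2.
Distance 1: db2, lb2.
Distance 2: mq1, web2.
Distance 3: lb1.
Distance 4: web1 — contains web1.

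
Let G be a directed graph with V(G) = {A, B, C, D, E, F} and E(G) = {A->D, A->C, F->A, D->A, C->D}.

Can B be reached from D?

Explore from D.
Distance 1: reach A.
Distance 2: reach C.
The search from D is exhausted; no directed path reaches B.

No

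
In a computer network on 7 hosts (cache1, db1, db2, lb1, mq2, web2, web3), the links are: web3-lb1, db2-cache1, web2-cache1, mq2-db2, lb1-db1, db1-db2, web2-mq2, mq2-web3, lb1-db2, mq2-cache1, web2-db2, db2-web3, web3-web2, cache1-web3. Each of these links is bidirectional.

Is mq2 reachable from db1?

Explore from db1.
Distance 1: reach db2, lb1.
Distance 2: reach cache1, mq2, web2, web3.
Found mq2.

Yes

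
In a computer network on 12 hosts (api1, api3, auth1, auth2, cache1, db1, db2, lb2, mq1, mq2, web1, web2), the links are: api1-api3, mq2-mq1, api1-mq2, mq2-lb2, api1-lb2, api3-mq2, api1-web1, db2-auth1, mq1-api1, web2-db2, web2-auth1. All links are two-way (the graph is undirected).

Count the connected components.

From api1: component {api1, api3, lb2, mq1, mq2, web1}.
From auth1: component {auth1, db2, web2}.
From auth2: component {auth2}.
From cache1: component {cache1}.
From db1: component {db1}.
That's 5 components.

5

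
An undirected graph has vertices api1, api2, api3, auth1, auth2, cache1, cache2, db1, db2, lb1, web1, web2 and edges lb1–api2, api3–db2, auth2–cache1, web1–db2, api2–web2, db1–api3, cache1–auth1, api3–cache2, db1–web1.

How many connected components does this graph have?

4

From api1: component {api1}.
From api2: component {api2, lb1, web2}.
From api3: component {api3, cache2, db1, db2, web1}.
From auth1: component {auth1, auth2, cache1}.
That's 4 components.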